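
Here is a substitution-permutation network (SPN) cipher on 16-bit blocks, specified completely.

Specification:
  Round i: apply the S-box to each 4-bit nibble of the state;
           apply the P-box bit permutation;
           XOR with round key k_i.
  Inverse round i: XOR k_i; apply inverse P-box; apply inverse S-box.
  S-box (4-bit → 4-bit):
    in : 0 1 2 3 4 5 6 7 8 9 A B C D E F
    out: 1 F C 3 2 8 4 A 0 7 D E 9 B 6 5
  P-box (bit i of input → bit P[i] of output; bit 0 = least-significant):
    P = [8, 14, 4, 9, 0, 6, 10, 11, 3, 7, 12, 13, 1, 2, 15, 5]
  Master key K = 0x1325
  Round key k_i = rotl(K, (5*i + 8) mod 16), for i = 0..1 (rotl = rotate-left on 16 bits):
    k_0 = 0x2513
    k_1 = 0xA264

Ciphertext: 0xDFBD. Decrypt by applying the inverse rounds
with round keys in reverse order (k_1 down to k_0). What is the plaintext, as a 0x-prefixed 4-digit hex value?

s_0 = ciphertext = 0xDFBD
s_1 = InvRound(s_0, k_1) = 0x8119
s_2 = InvRound(s_1, k_0) = 0xFC68

0xFC68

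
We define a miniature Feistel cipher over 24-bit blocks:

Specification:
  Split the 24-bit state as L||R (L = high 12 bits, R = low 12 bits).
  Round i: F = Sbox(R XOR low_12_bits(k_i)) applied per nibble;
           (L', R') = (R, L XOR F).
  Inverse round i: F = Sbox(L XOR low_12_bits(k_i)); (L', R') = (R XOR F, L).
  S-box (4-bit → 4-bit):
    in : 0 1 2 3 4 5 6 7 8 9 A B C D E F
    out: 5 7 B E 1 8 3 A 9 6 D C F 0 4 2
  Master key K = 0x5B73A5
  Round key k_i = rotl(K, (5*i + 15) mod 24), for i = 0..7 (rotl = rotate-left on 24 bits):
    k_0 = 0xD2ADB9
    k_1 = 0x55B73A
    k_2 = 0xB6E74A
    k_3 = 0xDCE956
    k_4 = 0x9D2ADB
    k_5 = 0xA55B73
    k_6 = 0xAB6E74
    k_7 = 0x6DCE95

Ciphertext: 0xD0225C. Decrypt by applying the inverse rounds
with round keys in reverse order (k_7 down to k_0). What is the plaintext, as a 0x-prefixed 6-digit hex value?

s_0 = ciphertext = 0xD0225C
s_1 = InvRound(s_0, k_7) = 0xC36D02
s_2 = InvRound(s_1, k_6) = 0x619C36
s_3 = InvRound(s_2, k_5) = 0xC0B619
s_4 = InvRound(s_3, k_4) = 0x51CC0B
s_5 = InvRound(s_4, k_3) = 0x31651C
s_6 = InvRound(s_5, k_2) = 0x493316
s_7 = InvRound(s_6, k_1) = 0xDC0493
s_8 = InvRound(s_7, k_0) = 0x135DC0

0x135DC0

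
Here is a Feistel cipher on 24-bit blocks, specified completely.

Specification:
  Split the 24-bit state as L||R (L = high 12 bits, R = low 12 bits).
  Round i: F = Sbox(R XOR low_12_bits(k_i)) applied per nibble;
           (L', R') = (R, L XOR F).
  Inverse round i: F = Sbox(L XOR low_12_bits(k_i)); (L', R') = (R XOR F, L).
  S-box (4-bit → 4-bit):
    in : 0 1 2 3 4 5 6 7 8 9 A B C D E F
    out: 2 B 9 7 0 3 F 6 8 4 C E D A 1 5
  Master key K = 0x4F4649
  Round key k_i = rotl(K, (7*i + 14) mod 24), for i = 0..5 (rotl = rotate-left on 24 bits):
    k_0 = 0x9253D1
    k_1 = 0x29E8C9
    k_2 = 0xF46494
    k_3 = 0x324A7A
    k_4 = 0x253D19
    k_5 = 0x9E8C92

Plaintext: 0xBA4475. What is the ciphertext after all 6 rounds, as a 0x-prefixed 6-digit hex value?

0x26A465

s_0 = plaintext = 0xBA4475
s_1 = Round(s_0, k_0) = 0x475D64
s_2 = Round(s_1, k_1) = 0xD647BF
s_3 = Round(s_2, k_2) = 0x7BFAFA
s_4 = Round(s_3, k_3) = 0xAFA53D
s_5 = Round(s_4, k_4) = 0x53D26A
s_6 = Round(s_5, k_5) = 0x26A465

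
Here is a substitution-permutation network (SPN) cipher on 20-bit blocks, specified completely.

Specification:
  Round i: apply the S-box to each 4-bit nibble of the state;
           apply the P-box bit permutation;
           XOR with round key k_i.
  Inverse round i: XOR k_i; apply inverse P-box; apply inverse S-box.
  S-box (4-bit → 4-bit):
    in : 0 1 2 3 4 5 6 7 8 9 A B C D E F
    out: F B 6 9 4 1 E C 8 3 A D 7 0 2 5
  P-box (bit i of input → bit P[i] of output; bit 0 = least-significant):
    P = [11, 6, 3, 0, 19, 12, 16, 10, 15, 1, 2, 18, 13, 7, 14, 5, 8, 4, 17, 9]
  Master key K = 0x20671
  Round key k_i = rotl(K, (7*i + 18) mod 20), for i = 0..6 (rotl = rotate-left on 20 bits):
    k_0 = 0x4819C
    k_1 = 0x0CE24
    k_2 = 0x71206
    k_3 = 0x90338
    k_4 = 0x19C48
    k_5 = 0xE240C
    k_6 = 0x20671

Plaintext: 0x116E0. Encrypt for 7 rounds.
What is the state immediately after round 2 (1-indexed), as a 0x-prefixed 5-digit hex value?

s_0 = plaintext = 0x116E0
s_1 = Round(s_0, k_0) = 0x0BA63
s_2 = Round(s_1, k_1) = 0x7B117
s_3 = Round(s_2, k_2) = 0x9E42D
s_4 = Round(s_3, k_3) = 0x812AC
s_5 = Round(s_4, k_4) = 0x1A2A6
s_6 = Round(s_5, k_5) = 0xE33F3
s_7 = Round(s_6, k_6) = 0xFAE40

0x7B117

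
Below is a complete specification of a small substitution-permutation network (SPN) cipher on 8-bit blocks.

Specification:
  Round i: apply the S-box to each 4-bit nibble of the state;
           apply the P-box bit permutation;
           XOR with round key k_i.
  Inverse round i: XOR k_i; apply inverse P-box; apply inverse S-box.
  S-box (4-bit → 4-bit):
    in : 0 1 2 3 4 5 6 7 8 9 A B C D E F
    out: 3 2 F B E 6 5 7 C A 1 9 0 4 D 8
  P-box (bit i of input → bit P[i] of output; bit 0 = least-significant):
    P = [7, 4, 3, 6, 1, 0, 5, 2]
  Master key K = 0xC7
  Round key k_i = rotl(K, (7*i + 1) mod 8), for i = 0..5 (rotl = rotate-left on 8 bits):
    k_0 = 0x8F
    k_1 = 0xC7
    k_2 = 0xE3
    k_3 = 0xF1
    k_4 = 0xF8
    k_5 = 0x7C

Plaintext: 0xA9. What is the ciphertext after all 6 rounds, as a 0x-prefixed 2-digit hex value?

0xE8

s_0 = plaintext = 0xA9
s_1 = Round(s_0, k_0) = 0xDD
s_2 = Round(s_1, k_1) = 0xEF
s_3 = Round(s_2, k_2) = 0x85
s_4 = Round(s_3, k_3) = 0xCD
s_5 = Round(s_4, k_4) = 0xF0
s_6 = Round(s_5, k_5) = 0xE8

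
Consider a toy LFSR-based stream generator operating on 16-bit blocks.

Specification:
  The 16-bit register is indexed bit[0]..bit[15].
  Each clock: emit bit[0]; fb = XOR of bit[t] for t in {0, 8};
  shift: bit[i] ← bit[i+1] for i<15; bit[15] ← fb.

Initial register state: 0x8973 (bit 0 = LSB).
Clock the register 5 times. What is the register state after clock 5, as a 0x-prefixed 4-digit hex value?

0xD44B

reg_0 = 0x8973
clock 1: out=1, reg = 0x44B9
clock 2: out=1, reg = 0xA25C
clock 3: out=0, reg = 0x512E
clock 4: out=0, reg = 0xA897
clock 5: out=1, reg = 0xD44B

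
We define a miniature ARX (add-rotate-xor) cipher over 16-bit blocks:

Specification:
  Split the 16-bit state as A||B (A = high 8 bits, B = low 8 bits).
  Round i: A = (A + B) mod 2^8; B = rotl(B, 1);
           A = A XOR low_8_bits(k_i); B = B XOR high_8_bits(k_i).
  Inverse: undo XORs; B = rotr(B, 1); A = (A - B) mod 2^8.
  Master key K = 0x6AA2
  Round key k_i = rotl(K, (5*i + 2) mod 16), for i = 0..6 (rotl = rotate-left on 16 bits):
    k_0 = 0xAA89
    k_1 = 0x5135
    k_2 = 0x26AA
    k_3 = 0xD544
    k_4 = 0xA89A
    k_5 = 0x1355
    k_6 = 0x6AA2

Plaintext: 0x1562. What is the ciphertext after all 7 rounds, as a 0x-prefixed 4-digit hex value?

0x2693

s_0 = plaintext = 0x1562
s_1 = Round(s_0, k_0) = 0xFE6E
s_2 = Round(s_1, k_1) = 0x598D
s_3 = Round(s_2, k_2) = 0x4C3D
s_4 = Round(s_3, k_3) = 0xCDAF
s_5 = Round(s_4, k_4) = 0xE6F7
s_6 = Round(s_5, k_5) = 0x88FC
s_7 = Round(s_6, k_6) = 0x2693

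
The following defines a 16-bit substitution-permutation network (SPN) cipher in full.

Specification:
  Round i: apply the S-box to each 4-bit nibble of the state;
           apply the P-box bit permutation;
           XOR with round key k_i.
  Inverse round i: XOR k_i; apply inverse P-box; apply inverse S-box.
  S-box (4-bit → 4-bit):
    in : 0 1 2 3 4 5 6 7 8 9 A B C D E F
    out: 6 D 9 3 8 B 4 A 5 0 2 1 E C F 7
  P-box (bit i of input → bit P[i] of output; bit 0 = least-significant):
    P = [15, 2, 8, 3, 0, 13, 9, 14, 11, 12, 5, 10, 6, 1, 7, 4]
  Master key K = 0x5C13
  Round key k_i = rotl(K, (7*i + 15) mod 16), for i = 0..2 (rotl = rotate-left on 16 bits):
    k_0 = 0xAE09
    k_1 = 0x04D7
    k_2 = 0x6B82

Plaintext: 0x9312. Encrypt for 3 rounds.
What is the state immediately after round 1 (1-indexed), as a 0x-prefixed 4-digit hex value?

s_0 = plaintext = 0x9312
s_1 = Round(s_0, k_0) = 0x7400
s_2 = Round(s_1, k_1) = 0x23C1
s_3 = Round(s_2, k_2) = 0x90DA

0x7400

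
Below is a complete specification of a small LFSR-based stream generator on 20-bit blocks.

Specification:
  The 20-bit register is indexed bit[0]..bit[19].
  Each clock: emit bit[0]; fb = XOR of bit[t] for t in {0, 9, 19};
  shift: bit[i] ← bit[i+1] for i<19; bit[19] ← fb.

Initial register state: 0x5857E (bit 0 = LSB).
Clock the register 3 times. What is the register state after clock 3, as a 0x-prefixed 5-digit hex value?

0x8B0AF

reg_0 = 0x5857E
clock 1: out=0, reg = 0x2C2BF
clock 2: out=1, reg = 0x1615F
clock 3: out=1, reg = 0x8B0AF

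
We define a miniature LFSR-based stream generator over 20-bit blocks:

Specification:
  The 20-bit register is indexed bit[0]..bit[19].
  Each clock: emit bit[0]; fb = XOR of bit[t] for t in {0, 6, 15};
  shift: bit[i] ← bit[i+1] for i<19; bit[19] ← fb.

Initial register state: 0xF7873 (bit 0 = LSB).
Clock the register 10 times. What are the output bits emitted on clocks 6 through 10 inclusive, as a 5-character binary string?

11000

reg_0 = 0xF7873
clock 1: out=1, reg = 0x7BC39
clock 2: out=1, reg = 0x3DE1C
clock 3: out=0, reg = 0x9EF0E
clock 4: out=0, reg = 0xCF787
clock 5: out=1, reg = 0x67BC3
clock 6: out=1, reg = 0x33DE1
clock 7: out=1, reg = 0x19EF0
clock 8: out=0, reg = 0x0CF78
clock 9: out=0, reg = 0x067BC
clock 10: out=0, reg = 0x033DE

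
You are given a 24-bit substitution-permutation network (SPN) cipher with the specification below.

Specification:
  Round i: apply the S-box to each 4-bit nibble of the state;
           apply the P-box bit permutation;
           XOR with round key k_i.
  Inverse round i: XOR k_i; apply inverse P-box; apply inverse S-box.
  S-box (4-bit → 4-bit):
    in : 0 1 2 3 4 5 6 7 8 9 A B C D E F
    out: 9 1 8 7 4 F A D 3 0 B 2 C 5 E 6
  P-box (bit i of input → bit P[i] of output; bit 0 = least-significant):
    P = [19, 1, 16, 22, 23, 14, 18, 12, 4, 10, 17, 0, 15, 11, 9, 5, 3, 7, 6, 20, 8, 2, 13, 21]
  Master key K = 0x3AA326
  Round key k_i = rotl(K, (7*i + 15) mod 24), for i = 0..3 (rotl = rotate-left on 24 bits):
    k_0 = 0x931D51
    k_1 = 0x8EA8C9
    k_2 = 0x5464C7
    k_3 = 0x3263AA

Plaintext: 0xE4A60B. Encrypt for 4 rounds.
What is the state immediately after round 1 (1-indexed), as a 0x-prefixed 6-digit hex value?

0x33A136

s_0 = plaintext = 0xE4A60B
s_1 = Round(s_0, k_0) = 0x33A136
s_2 = Round(s_1, k_1) = 0x4A4137
s_3 = Round(s_2, k_2) = 0x89065F
s_4 = Round(s_3, k_3) = 0xB7B68D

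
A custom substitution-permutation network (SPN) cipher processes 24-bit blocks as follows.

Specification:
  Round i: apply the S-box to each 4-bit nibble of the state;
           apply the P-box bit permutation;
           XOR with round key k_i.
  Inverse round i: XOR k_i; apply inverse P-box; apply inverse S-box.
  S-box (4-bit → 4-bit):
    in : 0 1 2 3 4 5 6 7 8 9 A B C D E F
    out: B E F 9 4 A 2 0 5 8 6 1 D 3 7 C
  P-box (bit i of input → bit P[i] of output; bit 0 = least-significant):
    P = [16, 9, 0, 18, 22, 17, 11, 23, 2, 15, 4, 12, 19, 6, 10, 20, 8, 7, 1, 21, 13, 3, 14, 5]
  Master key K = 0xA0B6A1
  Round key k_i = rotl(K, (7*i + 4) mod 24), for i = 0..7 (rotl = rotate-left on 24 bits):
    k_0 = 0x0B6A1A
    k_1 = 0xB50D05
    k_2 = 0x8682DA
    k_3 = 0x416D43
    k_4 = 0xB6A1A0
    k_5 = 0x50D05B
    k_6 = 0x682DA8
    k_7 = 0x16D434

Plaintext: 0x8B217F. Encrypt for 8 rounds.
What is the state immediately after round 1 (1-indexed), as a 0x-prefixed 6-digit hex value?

s_0 = plaintext = 0x8B217F
s_1 = Round(s_0, k_0) = 0x179F4B
s_2 = Round(s_1, k_1) = 0xA4553D
s_3 = Round(s_2, k_2) = 0x575090
s_4 = Round(s_3, k_3) = 0xD4FF2F
s_5 = Round(s_4, k_4) = 0x609DBB
s_6 = Round(s_5, k_5) = 0x2151D7
s_7 = Round(s_6, k_6) = 0x1ADD52
s_8 = Round(s_7, k_7) = 0x9916DB

0x179F4B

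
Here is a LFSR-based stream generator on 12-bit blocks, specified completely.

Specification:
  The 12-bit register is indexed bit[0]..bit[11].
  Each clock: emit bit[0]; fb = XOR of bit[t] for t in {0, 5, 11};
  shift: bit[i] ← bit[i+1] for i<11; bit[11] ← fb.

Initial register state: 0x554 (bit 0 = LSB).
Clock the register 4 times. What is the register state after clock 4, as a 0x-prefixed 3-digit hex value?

0xA55

reg_0 = 0x554
clock 1: out=0, reg = 0x2AA
clock 2: out=0, reg = 0x955
clock 3: out=1, reg = 0x4AA
clock 4: out=0, reg = 0xA55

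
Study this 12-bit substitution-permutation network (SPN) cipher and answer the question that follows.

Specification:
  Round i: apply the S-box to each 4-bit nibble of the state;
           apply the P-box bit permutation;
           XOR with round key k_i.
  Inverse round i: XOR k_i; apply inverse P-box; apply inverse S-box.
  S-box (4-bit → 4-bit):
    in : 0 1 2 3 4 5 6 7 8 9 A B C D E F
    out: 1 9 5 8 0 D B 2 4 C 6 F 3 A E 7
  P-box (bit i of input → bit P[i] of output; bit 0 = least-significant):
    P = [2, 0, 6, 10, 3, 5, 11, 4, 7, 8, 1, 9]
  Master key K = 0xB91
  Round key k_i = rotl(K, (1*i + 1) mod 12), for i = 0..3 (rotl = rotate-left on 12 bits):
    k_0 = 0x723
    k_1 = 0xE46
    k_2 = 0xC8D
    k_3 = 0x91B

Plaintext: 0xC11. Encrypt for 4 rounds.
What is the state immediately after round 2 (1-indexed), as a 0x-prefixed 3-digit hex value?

0x6B9

s_0 = plaintext = 0xC11
s_1 = Round(s_0, k_0) = 0x2BF
s_2 = Round(s_1, k_1) = 0x6B9
s_3 = Round(s_2, k_2) = 0x375
s_4 = Round(s_3, k_3) = 0xF7F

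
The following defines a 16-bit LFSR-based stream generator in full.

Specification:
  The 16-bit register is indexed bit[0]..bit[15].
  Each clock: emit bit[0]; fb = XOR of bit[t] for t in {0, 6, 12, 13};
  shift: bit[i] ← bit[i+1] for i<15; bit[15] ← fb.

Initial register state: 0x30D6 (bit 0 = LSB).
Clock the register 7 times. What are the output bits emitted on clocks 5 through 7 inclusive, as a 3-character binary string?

reg_0 = 0x30D6
clock 1: out=0, reg = 0x986B
clock 2: out=1, reg = 0xCC35
clock 3: out=1, reg = 0xE61A
clock 4: out=0, reg = 0xF30D
clock 5: out=1, reg = 0xF986
clock 6: out=0, reg = 0x7CC3
clock 7: out=1, reg = 0x3E61

101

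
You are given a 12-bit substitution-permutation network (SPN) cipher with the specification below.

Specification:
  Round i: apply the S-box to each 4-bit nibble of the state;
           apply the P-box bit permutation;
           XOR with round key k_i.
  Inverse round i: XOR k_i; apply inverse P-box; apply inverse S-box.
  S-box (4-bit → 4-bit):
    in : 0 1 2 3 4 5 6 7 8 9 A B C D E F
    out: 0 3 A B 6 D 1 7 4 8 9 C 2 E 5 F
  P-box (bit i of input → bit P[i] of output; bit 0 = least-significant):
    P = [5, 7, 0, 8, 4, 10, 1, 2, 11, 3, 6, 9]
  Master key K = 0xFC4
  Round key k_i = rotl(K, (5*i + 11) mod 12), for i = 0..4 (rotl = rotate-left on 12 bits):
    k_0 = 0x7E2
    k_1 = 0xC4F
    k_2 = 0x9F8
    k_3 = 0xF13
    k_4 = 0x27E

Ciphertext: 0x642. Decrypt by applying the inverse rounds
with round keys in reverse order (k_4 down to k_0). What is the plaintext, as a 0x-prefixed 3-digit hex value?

s_0 = ciphertext = 0x642
s_1 = InvRound(s_0, k_4) = 0xC36
s_2 = InvRound(s_1, k_3) = 0x995
s_3 = InvRound(s_2, k_2) = 0x49E
s_4 = InvRound(s_3, k_1) = 0xE64
s_5 = InvRound(s_4, k_0) = 0x6B2

0x6B2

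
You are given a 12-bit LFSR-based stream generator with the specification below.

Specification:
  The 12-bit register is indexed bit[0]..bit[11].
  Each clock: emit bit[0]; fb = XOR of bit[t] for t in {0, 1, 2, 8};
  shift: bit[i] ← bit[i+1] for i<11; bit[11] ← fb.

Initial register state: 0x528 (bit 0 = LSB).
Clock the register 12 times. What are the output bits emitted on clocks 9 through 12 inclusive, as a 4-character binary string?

reg_0 = 0x528
clock 1: out=0, reg = 0xA94
clock 2: out=0, reg = 0xD4A
clock 3: out=0, reg = 0x6A5
clock 4: out=1, reg = 0x352
clock 5: out=0, reg = 0x1A9
clock 6: out=1, reg = 0x0D4
clock 7: out=0, reg = 0x86A
clock 8: out=0, reg = 0xC35
clock 9: out=1, reg = 0x61A
clock 10: out=0, reg = 0xB0D
clock 11: out=1, reg = 0xD86
clock 12: out=0, reg = 0xEC3

1010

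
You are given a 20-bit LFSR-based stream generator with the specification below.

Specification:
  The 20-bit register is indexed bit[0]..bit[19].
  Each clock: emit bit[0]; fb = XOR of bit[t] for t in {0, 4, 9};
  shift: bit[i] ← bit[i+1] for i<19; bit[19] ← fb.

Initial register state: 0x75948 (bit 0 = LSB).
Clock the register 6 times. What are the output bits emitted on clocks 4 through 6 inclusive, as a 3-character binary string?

reg_0 = 0x75948
clock 1: out=0, reg = 0x3ACA4
clock 2: out=0, reg = 0x1D652
clock 3: out=0, reg = 0x0EB29
clock 4: out=1, reg = 0x07594
clock 5: out=0, reg = 0x83ACA
clock 6: out=0, reg = 0xC1D65

100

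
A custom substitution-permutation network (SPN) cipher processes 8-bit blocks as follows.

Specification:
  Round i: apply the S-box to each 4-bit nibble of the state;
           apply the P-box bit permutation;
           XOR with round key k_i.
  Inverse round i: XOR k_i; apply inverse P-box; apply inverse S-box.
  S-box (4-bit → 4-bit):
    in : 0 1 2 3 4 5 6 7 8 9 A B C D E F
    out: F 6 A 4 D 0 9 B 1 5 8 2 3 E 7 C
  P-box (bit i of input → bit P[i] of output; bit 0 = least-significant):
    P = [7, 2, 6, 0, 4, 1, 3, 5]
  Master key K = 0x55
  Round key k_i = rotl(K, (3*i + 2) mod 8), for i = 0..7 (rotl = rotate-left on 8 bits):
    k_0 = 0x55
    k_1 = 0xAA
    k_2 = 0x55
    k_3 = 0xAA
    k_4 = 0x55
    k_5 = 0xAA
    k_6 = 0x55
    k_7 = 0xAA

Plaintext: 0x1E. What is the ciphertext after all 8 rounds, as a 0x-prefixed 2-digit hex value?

0xFC

s_0 = plaintext = 0x1E
s_1 = Round(s_0, k_0) = 0x9B
s_2 = Round(s_1, k_1) = 0xB6
s_3 = Round(s_2, k_2) = 0xD6
s_4 = Round(s_3, k_3) = 0x01
s_5 = Round(s_4, k_4) = 0x2B
s_6 = Round(s_5, k_5) = 0x8C
s_7 = Round(s_6, k_6) = 0xC1
s_8 = Round(s_7, k_7) = 0xFC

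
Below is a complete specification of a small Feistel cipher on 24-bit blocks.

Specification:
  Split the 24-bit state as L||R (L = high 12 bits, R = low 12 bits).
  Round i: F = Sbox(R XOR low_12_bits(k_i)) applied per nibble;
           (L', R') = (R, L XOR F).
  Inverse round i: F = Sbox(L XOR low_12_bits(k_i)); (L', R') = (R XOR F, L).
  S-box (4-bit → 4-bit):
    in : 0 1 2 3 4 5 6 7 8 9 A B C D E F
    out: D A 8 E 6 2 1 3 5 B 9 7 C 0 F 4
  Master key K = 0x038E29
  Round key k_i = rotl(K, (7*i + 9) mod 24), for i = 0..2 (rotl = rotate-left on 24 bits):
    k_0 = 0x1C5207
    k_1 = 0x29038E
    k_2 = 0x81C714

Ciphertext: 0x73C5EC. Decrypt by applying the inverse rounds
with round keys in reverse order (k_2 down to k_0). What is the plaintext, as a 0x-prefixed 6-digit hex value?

0x0AC0CF

s_0 = ciphertext = 0x73C5EC
s_1 = InvRound(s_0, k_2) = 0x86973C
s_2 = InvRound(s_1, k_1) = 0x0CF869
s_3 = InvRound(s_2, k_0) = 0x0AC0CF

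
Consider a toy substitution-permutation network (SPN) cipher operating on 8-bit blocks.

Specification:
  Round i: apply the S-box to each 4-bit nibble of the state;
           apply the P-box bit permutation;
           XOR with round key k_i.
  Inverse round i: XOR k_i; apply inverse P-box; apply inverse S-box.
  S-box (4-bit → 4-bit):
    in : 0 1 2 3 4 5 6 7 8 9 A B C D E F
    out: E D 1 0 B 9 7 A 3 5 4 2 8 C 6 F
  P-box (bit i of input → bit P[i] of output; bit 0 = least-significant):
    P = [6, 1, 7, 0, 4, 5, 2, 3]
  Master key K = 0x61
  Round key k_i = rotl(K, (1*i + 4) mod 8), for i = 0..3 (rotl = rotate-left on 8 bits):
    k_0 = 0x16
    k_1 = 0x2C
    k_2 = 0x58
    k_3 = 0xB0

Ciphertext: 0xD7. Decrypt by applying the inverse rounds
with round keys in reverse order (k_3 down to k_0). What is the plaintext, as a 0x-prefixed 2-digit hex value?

s_0 = ciphertext = 0xD7
s_1 = InvRound(s_0, k_3) = 0xE4
s_2 = InvRound(s_1, k_2) = 0xFA
s_3 = InvRound(s_2, k_1) = 0x96
s_4 = InvRound(s_3, k_0) = 0x3A

0x3A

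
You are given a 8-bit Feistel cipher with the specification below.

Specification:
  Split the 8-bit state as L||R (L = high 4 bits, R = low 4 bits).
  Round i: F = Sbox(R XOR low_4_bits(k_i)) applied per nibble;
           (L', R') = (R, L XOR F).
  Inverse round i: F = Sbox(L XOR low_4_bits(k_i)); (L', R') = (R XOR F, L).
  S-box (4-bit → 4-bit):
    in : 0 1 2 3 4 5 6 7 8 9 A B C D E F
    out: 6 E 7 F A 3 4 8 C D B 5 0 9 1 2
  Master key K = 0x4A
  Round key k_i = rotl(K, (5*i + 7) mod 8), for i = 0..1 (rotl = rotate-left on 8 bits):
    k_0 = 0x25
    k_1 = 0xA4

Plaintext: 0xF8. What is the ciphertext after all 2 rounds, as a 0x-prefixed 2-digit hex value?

0x6F

s_0 = plaintext = 0xF8
s_1 = Round(s_0, k_0) = 0x86
s_2 = Round(s_1, k_1) = 0x6F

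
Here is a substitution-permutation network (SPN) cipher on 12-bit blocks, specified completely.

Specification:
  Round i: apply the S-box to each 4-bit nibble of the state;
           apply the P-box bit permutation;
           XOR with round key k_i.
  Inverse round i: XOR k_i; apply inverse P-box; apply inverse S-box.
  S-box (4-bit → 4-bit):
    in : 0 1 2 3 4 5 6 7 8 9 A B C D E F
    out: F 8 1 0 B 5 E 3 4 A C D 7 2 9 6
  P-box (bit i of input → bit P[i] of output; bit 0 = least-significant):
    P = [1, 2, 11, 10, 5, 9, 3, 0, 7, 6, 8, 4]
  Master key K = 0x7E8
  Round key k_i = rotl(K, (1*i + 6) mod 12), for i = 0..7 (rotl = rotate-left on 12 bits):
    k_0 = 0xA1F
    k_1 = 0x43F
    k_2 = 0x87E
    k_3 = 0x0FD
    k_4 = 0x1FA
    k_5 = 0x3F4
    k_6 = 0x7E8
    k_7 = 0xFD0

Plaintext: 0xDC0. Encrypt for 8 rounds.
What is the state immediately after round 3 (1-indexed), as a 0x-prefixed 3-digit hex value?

s_0 = plaintext = 0xDC0
s_1 = Round(s_0, k_0) = 0x471
s_2 = Round(s_1, k_1) = 0x2CF
s_3 = Round(s_2, k_2) = 0x2D2
s_4 = Round(s_3, k_3) = 0x27F
s_5 = Round(s_4, k_4) = 0xB5E
s_6 = Round(s_5, k_5) = 0x64E
s_7 = Round(s_6, k_6) = 0x09B
s_8 = Round(s_7, k_7) = 0x003

0x2D2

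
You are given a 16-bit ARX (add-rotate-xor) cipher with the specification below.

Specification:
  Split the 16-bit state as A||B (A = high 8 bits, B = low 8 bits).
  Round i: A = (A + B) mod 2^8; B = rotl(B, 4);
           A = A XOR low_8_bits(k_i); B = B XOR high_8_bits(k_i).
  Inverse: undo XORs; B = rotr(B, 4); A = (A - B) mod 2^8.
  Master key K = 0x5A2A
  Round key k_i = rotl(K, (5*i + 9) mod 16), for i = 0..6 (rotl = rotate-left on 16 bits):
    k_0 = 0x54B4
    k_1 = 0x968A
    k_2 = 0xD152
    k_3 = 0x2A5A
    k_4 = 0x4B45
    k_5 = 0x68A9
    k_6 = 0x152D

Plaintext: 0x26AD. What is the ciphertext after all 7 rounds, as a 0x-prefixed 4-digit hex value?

0x374C

s_0 = plaintext = 0x26AD
s_1 = Round(s_0, k_0) = 0x678E
s_2 = Round(s_1, k_1) = 0x7F7E
s_3 = Round(s_2, k_2) = 0xAF36
s_4 = Round(s_3, k_3) = 0xBF49
s_5 = Round(s_4, k_4) = 0x4DDF
s_6 = Round(s_5, k_5) = 0x8595
s_7 = Round(s_6, k_6) = 0x374C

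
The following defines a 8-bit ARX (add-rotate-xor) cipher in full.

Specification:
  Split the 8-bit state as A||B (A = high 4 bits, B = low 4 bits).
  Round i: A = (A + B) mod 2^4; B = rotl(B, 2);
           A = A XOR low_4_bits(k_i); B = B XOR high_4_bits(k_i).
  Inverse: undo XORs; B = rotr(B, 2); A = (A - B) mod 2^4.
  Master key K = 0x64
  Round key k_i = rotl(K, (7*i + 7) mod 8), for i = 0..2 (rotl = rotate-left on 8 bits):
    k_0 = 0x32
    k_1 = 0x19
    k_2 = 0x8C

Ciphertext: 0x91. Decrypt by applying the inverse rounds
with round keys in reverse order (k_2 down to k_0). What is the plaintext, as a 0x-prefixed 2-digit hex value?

0x0B

s_0 = ciphertext = 0x91
s_1 = InvRound(s_0, k_2) = 0xF6
s_2 = InvRound(s_1, k_1) = 0x9D
s_3 = InvRound(s_2, k_0) = 0x0B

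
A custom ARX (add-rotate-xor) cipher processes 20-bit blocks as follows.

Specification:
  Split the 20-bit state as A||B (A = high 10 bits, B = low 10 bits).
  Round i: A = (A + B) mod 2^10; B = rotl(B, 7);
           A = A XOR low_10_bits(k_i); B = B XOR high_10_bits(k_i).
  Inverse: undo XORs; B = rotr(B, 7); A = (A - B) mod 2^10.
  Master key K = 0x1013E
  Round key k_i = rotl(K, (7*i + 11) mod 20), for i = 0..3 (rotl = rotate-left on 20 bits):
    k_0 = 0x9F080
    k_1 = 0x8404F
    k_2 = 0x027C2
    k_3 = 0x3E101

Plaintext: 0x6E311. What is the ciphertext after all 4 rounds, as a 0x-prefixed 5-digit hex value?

s_0 = plaintext = 0x6E311
s_1 = Round(s_0, k_0) = 0x1269E
s_2 = Round(s_1, k_1) = 0xAA143
s_3 = Round(s_2, k_2) = 0x0A5A1
s_4 = Round(s_3, k_3) = 0x32C4C

0x32C4C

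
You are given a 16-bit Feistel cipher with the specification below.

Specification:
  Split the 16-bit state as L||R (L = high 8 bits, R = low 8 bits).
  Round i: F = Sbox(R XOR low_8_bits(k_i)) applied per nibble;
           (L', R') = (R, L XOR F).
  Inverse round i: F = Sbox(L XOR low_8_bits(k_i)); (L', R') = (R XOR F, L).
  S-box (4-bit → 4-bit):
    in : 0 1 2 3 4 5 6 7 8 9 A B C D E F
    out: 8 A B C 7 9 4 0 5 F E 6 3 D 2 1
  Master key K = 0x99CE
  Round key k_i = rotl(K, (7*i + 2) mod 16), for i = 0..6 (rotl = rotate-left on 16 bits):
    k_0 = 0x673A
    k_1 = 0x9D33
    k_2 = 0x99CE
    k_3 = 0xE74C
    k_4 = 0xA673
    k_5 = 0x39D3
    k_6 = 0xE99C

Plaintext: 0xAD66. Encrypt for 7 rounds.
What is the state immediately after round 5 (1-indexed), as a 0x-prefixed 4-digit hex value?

0xDD65

s_0 = plaintext = 0xAD66
s_1 = Round(s_0, k_0) = 0x663E
s_2 = Round(s_1, k_1) = 0x3EEB
s_3 = Round(s_2, k_2) = 0xEB87
s_4 = Round(s_3, k_3) = 0x87DD
s_5 = Round(s_4, k_4) = 0xDD65
s_6 = Round(s_5, k_5) = 0x65B9
s_7 = Round(s_6, k_6) = 0xB9DC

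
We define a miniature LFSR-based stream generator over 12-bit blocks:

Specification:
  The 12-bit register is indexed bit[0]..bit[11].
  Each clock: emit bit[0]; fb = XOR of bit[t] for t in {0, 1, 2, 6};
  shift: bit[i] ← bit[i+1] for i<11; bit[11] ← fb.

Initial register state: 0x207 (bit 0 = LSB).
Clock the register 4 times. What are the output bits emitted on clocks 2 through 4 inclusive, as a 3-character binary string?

110

reg_0 = 0x207
clock 1: out=1, reg = 0x903
clock 2: out=1, reg = 0x481
clock 3: out=1, reg = 0xA40
clock 4: out=0, reg = 0xD20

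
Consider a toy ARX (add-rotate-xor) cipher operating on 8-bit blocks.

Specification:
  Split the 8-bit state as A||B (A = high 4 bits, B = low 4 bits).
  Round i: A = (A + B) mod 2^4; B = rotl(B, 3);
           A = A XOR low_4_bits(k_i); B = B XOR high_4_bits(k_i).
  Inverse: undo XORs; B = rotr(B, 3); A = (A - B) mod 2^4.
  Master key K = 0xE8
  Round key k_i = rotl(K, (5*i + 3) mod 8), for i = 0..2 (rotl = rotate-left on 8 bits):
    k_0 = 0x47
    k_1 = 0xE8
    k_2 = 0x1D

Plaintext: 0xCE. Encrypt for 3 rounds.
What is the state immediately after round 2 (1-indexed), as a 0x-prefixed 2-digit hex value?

s_0 = plaintext = 0xCE
s_1 = Round(s_0, k_0) = 0xD3
s_2 = Round(s_1, k_1) = 0x87
s_3 = Round(s_2, k_2) = 0x2A

0x87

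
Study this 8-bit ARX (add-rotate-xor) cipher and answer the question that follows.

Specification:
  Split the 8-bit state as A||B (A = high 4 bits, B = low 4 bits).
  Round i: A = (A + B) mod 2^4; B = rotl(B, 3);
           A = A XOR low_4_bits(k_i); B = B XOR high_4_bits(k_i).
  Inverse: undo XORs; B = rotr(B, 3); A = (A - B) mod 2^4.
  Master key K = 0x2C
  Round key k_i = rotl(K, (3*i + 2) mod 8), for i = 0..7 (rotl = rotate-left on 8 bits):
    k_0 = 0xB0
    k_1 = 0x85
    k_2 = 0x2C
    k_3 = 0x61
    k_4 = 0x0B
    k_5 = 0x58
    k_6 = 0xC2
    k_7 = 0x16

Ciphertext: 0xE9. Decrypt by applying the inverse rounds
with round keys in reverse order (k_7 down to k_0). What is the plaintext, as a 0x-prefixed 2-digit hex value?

0xD9

s_0 = ciphertext = 0xE9
s_1 = InvRound(s_0, k_7) = 0x71
s_2 = InvRound(s_1, k_6) = 0xAB
s_3 = InvRound(s_2, k_5) = 0x5D
s_4 = InvRound(s_3, k_4) = 0x3B
s_5 = InvRound(s_4, k_3) = 0x7B
s_6 = InvRound(s_5, k_2) = 0x83
s_7 = InvRound(s_6, k_1) = 0x67
s_8 = InvRound(s_7, k_0) = 0xD9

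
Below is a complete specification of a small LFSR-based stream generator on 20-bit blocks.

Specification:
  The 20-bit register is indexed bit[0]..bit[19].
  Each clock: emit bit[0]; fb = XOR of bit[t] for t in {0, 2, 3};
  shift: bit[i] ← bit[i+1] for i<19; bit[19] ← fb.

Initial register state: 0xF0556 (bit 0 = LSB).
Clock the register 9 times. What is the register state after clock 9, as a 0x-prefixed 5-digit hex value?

0x54F82

reg_0 = 0xF0556
clock 1: out=0, reg = 0xF82AB
clock 2: out=1, reg = 0x7C155
clock 3: out=1, reg = 0x3E0AA
clock 4: out=0, reg = 0x9F055
clock 5: out=1, reg = 0x4F82A
clock 6: out=0, reg = 0xA7C15
clock 7: out=1, reg = 0x53E0A
clock 8: out=0, reg = 0xA9F05
clock 9: out=1, reg = 0x54F82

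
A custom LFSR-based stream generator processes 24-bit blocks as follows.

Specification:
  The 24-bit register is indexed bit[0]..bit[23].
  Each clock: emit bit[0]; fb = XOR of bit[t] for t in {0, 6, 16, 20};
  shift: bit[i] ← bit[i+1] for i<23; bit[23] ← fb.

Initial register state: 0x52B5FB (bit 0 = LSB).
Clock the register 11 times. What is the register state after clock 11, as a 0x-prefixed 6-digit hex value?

0x196A56

reg_0 = 0x52B5FB
clock 1: out=1, reg = 0xA95AFD
clock 2: out=1, reg = 0xD4AD7E
clock 3: out=0, reg = 0x6A56BF
clock 4: out=1, reg = 0xB52B5F
clock 5: out=1, reg = 0x5A95AF
clock 6: out=1, reg = 0x2D4AD7
clock 7: out=1, reg = 0x96A56B
clock 8: out=1, reg = 0xCB52B5
clock 9: out=1, reg = 0x65A95A
clock 10: out=0, reg = 0x32D4AD
clock 11: out=1, reg = 0x196A56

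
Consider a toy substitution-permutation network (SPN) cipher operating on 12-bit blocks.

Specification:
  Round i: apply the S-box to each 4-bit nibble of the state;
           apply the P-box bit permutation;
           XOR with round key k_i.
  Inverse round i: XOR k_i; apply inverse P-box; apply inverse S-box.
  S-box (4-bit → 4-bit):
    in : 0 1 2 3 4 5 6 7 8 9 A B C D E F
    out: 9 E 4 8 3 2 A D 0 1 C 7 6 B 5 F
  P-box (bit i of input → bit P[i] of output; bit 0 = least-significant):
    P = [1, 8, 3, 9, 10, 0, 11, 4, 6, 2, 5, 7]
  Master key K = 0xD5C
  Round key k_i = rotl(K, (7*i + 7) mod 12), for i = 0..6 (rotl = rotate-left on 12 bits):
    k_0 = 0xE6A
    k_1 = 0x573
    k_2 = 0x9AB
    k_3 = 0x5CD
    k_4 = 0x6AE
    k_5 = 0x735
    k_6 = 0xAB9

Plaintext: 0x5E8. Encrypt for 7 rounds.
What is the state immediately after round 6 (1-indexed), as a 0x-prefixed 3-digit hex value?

0xA0B

s_0 = plaintext = 0x5E8
s_1 = Round(s_0, k_0) = 0x26E
s_2 = Round(s_1, k_1) = 0x548
s_3 = Round(s_2, k_2) = 0xDAE
s_4 = Round(s_3, k_3) = 0xD13
s_5 = Round(s_4, k_4) = 0xC7B
s_6 = Round(s_5, k_5) = 0xA0B
s_7 = Round(s_6, k_6) = 0xF03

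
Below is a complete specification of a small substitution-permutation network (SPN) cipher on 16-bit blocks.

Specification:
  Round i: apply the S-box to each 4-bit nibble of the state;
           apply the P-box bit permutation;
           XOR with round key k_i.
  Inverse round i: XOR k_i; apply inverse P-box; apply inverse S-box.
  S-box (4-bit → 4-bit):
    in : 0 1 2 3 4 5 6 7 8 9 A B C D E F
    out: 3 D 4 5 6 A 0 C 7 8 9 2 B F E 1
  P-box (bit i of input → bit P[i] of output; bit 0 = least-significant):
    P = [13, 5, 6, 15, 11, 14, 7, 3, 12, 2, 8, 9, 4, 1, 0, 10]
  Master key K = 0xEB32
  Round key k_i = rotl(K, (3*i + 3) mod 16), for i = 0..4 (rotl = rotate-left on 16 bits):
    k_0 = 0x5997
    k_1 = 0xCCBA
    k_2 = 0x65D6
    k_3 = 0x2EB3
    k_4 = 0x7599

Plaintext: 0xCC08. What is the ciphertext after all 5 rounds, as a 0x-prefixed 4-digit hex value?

0xCD6F

s_0 = plaintext = 0xCC08
s_1 = Round(s_0, k_0) = 0x27E1
s_2 = Round(s_1, k_1) = 0x2F73
s_3 = Round(s_2, k_2) = 0x551F
s_4 = Round(s_3, k_3) = 0x003D
s_5 = Round(s_4, k_4) = 0xCD6F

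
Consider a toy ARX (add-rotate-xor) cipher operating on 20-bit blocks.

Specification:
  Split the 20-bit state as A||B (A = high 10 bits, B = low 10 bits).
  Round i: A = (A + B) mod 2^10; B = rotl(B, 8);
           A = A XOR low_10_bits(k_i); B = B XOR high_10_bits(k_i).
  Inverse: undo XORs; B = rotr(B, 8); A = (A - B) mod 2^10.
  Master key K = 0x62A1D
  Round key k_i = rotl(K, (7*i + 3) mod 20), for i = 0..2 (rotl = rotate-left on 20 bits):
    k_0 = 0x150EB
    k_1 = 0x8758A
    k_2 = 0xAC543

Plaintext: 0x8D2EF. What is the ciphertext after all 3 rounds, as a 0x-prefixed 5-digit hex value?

0xD80C8

s_0 = plaintext = 0x8D2EF
s_1 = Round(s_0, k_0) = 0x723EF
s_2 = Round(s_1, k_1) = 0x0F5E6
s_3 = Round(s_2, k_2) = 0xD80C8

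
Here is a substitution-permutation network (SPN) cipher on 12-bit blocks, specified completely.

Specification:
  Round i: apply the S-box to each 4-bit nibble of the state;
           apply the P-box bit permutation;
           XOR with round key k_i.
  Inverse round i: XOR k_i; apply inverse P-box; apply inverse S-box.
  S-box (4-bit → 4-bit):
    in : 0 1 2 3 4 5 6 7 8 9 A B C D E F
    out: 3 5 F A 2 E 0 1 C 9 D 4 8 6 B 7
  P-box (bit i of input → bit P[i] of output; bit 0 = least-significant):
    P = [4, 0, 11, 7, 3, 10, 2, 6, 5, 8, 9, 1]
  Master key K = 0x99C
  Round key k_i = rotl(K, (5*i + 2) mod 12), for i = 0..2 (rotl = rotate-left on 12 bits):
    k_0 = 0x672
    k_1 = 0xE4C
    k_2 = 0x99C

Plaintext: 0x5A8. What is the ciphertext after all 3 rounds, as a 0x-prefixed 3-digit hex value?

s_0 = plaintext = 0x5A8
s_1 = Round(s_0, k_0) = 0xDBC
s_2 = Round(s_1, k_1) = 0xDC8
s_3 = Round(s_2, k_2) = 0x25C

0x25C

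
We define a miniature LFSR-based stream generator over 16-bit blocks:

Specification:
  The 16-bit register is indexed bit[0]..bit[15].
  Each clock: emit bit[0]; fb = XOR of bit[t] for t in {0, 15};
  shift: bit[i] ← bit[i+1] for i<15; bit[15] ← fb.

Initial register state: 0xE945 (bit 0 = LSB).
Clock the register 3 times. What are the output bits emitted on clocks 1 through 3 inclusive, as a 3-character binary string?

reg_0 = 0xE945
clock 1: out=1, reg = 0x74A2
clock 2: out=0, reg = 0x3A51
clock 3: out=1, reg = 0x9D28

101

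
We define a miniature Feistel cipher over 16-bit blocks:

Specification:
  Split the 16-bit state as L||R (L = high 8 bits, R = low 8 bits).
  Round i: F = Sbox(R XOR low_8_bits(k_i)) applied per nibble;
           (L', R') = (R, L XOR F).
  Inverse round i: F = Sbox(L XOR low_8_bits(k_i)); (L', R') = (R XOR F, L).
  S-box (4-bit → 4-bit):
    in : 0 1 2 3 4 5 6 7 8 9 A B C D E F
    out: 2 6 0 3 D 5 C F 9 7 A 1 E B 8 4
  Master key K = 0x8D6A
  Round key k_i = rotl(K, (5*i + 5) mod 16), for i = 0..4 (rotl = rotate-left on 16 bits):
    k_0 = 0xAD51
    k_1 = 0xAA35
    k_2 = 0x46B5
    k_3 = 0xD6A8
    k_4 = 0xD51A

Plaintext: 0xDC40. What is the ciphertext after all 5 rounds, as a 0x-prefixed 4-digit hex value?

s_0 = plaintext = 0xDC40
s_1 = Round(s_0, k_0) = 0x40BA
s_2 = Round(s_1, k_1) = 0xBAD4
s_3 = Round(s_2, k_2) = 0xD47C
s_4 = Round(s_3, k_3) = 0x7C69
s_5 = Round(s_4, k_4) = 0x698F

0x698F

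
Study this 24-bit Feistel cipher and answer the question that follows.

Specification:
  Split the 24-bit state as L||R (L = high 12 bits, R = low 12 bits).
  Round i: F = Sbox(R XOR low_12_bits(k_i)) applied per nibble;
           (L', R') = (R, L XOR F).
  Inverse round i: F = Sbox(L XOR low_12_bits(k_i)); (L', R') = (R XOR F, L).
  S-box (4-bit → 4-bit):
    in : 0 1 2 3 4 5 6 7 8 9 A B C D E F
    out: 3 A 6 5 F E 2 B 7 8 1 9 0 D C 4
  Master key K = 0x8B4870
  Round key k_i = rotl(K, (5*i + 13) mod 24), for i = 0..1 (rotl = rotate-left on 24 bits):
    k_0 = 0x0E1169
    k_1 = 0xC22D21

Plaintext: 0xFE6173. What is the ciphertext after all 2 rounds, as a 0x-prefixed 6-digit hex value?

s_0 = plaintext = 0xFE6173
s_1 = Round(s_0, k_0) = 0x173C47
s_2 = Round(s_1, k_1) = 0xC47B51

0xC47B51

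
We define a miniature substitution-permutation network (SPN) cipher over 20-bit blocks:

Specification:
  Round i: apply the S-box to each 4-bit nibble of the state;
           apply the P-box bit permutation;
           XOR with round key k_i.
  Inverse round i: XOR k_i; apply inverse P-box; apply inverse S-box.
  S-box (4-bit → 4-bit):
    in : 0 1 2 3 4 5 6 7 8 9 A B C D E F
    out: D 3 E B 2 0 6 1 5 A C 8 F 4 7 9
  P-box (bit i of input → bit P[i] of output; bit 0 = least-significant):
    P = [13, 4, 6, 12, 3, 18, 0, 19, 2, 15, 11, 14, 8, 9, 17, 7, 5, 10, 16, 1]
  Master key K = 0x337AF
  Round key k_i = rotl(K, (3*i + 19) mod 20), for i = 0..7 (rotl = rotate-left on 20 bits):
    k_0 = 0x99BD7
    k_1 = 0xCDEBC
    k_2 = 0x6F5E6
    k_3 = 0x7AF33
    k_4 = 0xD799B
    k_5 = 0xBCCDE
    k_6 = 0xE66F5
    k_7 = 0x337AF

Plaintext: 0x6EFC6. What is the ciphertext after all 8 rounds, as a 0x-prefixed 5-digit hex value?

s_0 = plaintext = 0x6EFC6
s_1 = Round(s_0, k_0) = 0x6DC8A
s_2 = Round(s_1, k_1) = 0xF02F1
s_3 = Round(s_2, k_2) = 0xC1C5C
s_4 = Round(s_3, k_3) = 0x65045
s_5 = Round(s_4, k_4) = 0x8359F
s_6 = Round(s_5, k_5) = 0x6FF7E
s_7 = Round(s_6, k_6) = 0xF0329
s_8 = Round(s_7, k_7) = 0xDE618

0xDE618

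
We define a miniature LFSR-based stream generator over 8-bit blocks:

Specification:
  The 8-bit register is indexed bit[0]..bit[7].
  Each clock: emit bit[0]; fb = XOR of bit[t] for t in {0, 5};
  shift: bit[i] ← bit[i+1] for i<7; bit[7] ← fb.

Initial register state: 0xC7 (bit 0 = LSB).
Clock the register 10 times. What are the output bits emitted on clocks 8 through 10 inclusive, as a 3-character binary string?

reg_0 = 0xC7
clock 1: out=1, reg = 0xE3
clock 2: out=1, reg = 0x71
clock 3: out=1, reg = 0x38
clock 4: out=0, reg = 0x9C
clock 5: out=0, reg = 0x4E
clock 6: out=0, reg = 0x27
clock 7: out=1, reg = 0x13
clock 8: out=1, reg = 0x89
clock 9: out=1, reg = 0xC4
clock 10: out=0, reg = 0x62

110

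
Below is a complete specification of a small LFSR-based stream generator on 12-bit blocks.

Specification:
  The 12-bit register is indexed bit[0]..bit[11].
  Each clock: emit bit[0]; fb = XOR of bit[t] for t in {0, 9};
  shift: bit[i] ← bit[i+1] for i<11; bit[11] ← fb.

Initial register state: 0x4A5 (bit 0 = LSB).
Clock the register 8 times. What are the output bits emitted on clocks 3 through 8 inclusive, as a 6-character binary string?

100101

reg_0 = 0x4A5
clock 1: out=1, reg = 0xA52
clock 2: out=0, reg = 0xD29
clock 3: out=1, reg = 0xE94
clock 4: out=0, reg = 0xF4A
clock 5: out=0, reg = 0xFA5
clock 6: out=1, reg = 0x7D2
clock 7: out=0, reg = 0xBE9
clock 8: out=1, reg = 0x5F4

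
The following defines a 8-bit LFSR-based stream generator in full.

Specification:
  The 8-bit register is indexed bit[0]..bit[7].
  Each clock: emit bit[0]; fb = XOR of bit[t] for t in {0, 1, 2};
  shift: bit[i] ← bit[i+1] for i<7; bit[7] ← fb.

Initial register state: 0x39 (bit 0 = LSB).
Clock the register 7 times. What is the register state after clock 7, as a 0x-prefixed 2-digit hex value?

0xD6

reg_0 = 0x39
clock 1: out=1, reg = 0x9C
clock 2: out=0, reg = 0xCE
clock 3: out=0, reg = 0x67
clock 4: out=1, reg = 0xB3
clock 5: out=1, reg = 0x59
clock 6: out=1, reg = 0xAC
clock 7: out=0, reg = 0xD6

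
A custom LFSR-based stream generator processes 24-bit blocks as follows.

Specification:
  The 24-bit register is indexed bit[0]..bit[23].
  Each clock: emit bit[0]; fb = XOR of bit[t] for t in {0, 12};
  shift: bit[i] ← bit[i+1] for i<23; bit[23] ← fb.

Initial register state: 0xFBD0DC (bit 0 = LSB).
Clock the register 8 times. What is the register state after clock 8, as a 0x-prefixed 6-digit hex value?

reg_0 = 0xFBD0DC
clock 1: out=0, reg = 0xFDE86E
clock 2: out=0, reg = 0x7EF437
clock 3: out=1, reg = 0x3F7A1B
clock 4: out=1, reg = 0x1FBD0D
clock 5: out=1, reg = 0x0FDE86
clock 6: out=0, reg = 0x87EF43
clock 7: out=1, reg = 0xC3F7A1
clock 8: out=1, reg = 0x61FBD0

0x61FBD0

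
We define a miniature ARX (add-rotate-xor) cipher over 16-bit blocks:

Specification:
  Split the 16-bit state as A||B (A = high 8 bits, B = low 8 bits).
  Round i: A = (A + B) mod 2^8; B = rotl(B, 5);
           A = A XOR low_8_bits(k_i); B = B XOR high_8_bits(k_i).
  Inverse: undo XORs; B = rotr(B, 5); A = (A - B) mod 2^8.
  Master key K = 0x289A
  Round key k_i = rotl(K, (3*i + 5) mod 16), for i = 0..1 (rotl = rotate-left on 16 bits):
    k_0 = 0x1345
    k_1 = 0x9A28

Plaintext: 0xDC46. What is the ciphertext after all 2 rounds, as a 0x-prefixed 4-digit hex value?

s_0 = plaintext = 0xDC46
s_1 = Round(s_0, k_0) = 0x67DB
s_2 = Round(s_1, k_1) = 0x6AE1

0x6AE1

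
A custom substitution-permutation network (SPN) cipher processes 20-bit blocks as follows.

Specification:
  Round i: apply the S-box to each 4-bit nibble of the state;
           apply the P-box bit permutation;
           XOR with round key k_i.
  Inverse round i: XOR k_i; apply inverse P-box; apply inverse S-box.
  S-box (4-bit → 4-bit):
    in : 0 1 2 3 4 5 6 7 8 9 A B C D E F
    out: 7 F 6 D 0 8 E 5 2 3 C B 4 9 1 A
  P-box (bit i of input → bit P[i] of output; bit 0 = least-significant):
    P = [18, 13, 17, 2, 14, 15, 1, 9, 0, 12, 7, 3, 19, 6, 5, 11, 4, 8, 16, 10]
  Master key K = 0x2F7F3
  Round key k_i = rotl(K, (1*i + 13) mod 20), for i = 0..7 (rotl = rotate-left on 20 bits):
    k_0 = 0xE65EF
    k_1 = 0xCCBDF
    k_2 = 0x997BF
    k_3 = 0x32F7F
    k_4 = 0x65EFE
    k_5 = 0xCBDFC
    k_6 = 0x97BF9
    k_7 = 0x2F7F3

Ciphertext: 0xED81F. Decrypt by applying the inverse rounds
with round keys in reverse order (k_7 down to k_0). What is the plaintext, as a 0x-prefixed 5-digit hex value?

0x3A114

s_0 = ciphertext = 0xED81F
s_1 = InvRound(s_0, k_7) = 0xF1A5B
s_2 = InvRound(s_1, k_6) = 0x8CC70
s_3 = InvRound(s_2, k_5) = 0x846EB
s_4 = InvRound(s_3, k_4) = 0xED943
s_5 = InvRound(s_4, k_3) = 0x37FBB
s_6 = InvRound(s_5, k_2) = 0x4D496
s_7 = InvRound(s_6, k_1) = 0xFBB54
s_8 = InvRound(s_7, k_0) = 0x3A114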